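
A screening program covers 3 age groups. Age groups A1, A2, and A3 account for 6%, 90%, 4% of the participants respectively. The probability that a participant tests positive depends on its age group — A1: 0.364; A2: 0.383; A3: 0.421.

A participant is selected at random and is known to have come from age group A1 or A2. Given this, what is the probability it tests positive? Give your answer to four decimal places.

Let S = {A1, A2}.
P(S) = 0.06 + 0.9 = 0.96.
P(T ∩ S) = 0.364·0.06 + 0.383·0.9 = 0.02184 + 0.3447 = 0.36654.
P(T | S) = 0.36654 / 0.96 = 0.381813…

0.3818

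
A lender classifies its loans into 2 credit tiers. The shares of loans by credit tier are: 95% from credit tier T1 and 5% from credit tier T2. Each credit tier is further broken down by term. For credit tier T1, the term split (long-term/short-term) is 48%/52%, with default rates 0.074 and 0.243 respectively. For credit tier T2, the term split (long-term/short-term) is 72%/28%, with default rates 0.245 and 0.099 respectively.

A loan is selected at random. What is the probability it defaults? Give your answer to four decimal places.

P(D) ≈ 0.1640

P(D|T1) = 0.48·0.074 + 0.52·0.243 = 0.03552 + 0.12636 = 0.16188
P(D|T2) = 0.72·0.245 + 0.28·0.099 = 0.1764 + 0.02772 = 0.20412
By total probability over the outer partition,
P(D) = 0.95·0.16188 + 0.05·0.20412
      = 0.153786 + 0.010206 = 0.163992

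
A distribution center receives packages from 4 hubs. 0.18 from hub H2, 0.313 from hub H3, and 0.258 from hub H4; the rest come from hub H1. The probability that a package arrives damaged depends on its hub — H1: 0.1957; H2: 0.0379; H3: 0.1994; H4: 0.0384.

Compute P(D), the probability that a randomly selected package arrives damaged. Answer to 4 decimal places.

0.1279

P(H1) = 1 − (0.18 + 0.313 + 0.258) = 0.249.
P(D) = P(D|H1)·P(H1) + P(D|H2)·P(H2) + P(D|H3)·P(H3) + P(D|H4)·P(H4)
      = 0.1957·0.249 + 0.0379·0.18 + 0.1994·0.313 + 0.0384·0.258
      = 0.0487293 + 0.006822 + 0.0624122 + 0.0099072 = 0.1278707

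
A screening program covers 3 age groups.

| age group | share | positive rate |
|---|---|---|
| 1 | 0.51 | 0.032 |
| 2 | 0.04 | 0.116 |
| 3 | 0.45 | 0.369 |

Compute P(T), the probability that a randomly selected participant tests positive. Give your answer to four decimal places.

P(T) = P(T|1)·P(1) + P(T|2)·P(2) + P(T|3)·P(3)
      = 0.032·0.51 + 0.116·0.04 + 0.369·0.45
      = 0.01632 + 0.00464 + 0.16605 = 0.18701

P(T) ≈ 0.1870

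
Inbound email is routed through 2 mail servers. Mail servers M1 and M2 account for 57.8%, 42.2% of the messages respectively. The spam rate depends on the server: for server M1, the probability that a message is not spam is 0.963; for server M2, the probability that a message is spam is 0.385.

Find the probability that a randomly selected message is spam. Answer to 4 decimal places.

0.1839

P(S|M1) = 1 − 0.963 = 0.037.
P(S) = P(S|M1)·P(M1) + P(S|M2)·P(M2)
      = 0.037·0.578 + 0.385·0.422
      = 0.021386 + 0.16247 = 0.183856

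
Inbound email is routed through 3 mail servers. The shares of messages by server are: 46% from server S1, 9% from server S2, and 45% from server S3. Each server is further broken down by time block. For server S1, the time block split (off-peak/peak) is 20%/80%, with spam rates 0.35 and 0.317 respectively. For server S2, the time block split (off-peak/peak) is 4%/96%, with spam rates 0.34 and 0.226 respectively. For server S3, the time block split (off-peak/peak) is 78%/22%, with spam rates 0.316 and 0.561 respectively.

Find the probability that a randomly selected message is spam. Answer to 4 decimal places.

0.3361

P(S|S1) = 0.2·0.35 + 0.8·0.317 = 0.07 + 0.2536 = 0.3236
P(S|S2) = 0.04·0.34 + 0.96·0.226 = 0.0136 + 0.21696 = 0.23056
P(S|S3) = 0.78·0.316 + 0.22·0.561 = 0.24648 + 0.12342 = 0.3699
Then overall,
P(S) = 0.46·0.3236 + 0.09·0.23056 + 0.45·0.3699
      = 0.148856 + 0.0207504 + 0.166455 = 0.3360614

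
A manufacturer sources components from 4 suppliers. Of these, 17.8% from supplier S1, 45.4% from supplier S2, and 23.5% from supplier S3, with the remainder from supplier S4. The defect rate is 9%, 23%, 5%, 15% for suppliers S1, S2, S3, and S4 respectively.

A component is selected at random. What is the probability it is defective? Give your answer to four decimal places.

P(S4) = 1 − (0.178 + 0.454 + 0.235) = 0.133.
P(D) = P(D|S1)·P(S1) + P(D|S2)·P(S2) + P(D|S3)·P(S3) + P(D|S4)·P(S4)
      = 0.09·0.178 + 0.23·0.454 + 0.05·0.235 + 0.15·0.133
      = 0.01602 + 0.10442 + 0.01175 + 0.01995 = 0.15214

0.1521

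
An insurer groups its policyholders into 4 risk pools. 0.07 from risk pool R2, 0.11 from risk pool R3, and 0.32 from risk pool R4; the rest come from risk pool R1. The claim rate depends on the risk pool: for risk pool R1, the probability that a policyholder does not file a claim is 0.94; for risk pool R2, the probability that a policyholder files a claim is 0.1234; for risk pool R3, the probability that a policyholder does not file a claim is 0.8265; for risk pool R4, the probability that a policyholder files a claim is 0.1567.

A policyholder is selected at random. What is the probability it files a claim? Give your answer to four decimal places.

P(R1) = 1 − (0.07 + 0.11 + 0.32) = 0.5.
P(C|R1) = 1 − 0.94 = 0.06.
P(C|R3) = 1 − 0.8265 = 0.1735.
By the law of total probability,
P(C) = P(C|R1)·P(R1) + P(C|R2)·P(R2) + P(C|R3)·P(R3) + P(C|R4)·P(R4)
      = 0.06·0.5 + 0.1234·0.07 + 0.1735·0.11 + 0.1567·0.32
      = 0.03 + 0.008638 + 0.019085 + 0.050144 = 0.107867

0.1079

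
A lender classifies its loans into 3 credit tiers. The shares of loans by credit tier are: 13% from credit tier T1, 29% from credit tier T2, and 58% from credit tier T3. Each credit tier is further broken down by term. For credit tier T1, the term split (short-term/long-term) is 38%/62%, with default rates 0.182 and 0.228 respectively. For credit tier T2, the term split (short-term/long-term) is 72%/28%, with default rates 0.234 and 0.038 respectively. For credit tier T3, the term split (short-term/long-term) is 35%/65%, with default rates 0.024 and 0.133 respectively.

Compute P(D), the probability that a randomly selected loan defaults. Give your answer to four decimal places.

P(D|T1) = 0.38·0.182 + 0.62·0.228 = 0.06916 + 0.14136 = 0.21052
P(D|T2) = 0.72·0.234 + 0.28·0.038 = 0.16848 + 0.01064 = 0.17912
P(D|T3) = 0.35·0.024 + 0.65·0.133 = 0.0084 + 0.08645 = 0.09485
By total probability over the outer partition,
P(D) = 0.13·0.21052 + 0.29·0.17912 + 0.58·0.09485
      = 0.0273676 + 0.0519448 + 0.055013 = 0.1343254

P(D) ≈ 0.1343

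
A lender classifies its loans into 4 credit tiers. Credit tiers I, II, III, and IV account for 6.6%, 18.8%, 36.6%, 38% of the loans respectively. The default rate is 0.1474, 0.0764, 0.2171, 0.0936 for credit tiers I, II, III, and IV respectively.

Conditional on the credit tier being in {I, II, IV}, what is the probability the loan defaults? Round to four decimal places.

P(D|S) ≈ 0.0941

Let S = {I, II, IV}.
P(S) = 0.066 + 0.188 + 0.38 = 0.634.
P(D ∩ S) = 0.1474·0.066 + 0.0764·0.188 + 0.0936·0.38 = 0.0097284 + 0.0143632 + 0.035568 = 0.0596596.
P(D | S) = 0.0596596 / 0.634 = 0.094100…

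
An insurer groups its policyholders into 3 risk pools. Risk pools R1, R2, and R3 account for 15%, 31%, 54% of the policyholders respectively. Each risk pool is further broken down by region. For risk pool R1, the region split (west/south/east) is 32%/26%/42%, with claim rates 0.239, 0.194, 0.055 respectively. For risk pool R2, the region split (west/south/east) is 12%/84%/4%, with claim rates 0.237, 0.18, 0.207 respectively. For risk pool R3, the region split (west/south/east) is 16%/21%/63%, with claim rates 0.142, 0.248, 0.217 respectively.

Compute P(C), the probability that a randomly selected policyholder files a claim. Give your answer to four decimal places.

P(C) ≈ 0.1950

P(C|R1) = 0.32·0.239 + 0.26·0.194 + 0.42·0.055 = 0.07648 + 0.05044 + 0.0231 = 0.15002
P(C|R2) = 0.12·0.237 + 0.84·0.18 + 0.04·0.207 = 0.02844 + 0.1512 + 0.00828 = 0.18792
P(C|R3) = 0.16·0.142 + 0.21·0.248 + 0.63·0.217 = 0.02272 + 0.05208 + 0.13671 = 0.21151
By total probability over the outer partition,
P(C) = 0.15·0.15002 + 0.31·0.18792 + 0.54·0.21151
      = 0.022503 + 0.0582552 + 0.1142154 = 0.1949736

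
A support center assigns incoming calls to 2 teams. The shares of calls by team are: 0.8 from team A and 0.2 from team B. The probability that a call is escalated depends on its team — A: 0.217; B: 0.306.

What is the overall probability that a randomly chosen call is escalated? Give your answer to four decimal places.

P(E) ≈ 0.2348

P(E) = P(E|A)·P(A) + P(E|B)·P(B)
      = 0.217·0.8 + 0.306·0.2
      = 0.1736 + 0.0612 = 0.2348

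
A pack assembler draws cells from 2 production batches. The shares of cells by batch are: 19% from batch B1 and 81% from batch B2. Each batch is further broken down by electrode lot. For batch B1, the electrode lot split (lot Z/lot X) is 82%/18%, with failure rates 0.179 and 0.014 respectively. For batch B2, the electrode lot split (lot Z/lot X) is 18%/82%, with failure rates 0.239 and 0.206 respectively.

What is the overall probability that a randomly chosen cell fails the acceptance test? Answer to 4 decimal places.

0.2000

P(F|B1) = 0.82·0.179 + 0.18·0.014 = 0.14678 + 0.00252 = 0.1493
P(F|B2) = 0.18·0.239 + 0.82·0.206 = 0.04302 + 0.16892 = 0.21194
Then overall,
P(F) = 0.19·0.1493 + 0.81·0.21194
      = 0.028367 + 0.1716714 = 0.2000384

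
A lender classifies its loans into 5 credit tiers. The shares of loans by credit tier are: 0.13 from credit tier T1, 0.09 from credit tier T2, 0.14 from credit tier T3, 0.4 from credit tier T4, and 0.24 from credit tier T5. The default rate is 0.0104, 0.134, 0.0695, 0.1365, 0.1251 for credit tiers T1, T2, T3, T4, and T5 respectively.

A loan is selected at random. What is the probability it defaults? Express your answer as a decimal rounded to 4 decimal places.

Using total probability over the partition,
P(D) = P(D|T1)·P(T1) + P(D|T2)·P(T2) + P(D|T3)·P(T3) + P(D|T4)·P(T4) + P(D|T5)·P(T5)
      = 0.0104·0.13 + 0.134·0.09 + 0.0695·0.14 + 0.1365·0.4 + 0.1251·0.24
      = 0.001352 + 0.01206 + 0.00973 + 0.0546 + 0.030024 = 0.107766

0.1078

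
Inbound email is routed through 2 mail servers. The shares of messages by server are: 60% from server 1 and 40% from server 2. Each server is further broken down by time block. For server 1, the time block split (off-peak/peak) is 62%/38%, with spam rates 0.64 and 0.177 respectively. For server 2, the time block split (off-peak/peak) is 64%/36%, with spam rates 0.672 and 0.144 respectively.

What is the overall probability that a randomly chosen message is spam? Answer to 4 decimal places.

P(S|1) = 0.62·0.64 + 0.38·0.177 = 0.3968 + 0.06726 = 0.46406
P(S|2) = 0.64·0.672 + 0.36·0.144 = 0.43008 + 0.05184 = 0.48192
By total probability over the outer partition,
P(S) = 0.6·0.46406 + 0.4·0.48192
      = 0.278436 + 0.192768 = 0.471204

P(S) ≈ 0.4712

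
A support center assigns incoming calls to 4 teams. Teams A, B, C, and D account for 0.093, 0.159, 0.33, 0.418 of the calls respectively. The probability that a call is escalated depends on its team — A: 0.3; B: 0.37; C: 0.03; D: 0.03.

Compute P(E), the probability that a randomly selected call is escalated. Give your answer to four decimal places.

0.1092

P(E) = P(E|A)·P(A) + P(E|B)·P(B) + P(E|C)·P(C) + P(E|D)·P(D)
      = 0.3·0.093 + 0.37·0.159 + 0.03·0.33 + 0.03·0.418
      = 0.0279 + 0.05883 + 0.0099 + 0.01254 = 0.10917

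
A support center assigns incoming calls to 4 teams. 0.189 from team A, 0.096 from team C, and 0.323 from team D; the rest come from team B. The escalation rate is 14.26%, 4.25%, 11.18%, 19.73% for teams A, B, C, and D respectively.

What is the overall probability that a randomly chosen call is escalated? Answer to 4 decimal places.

P(B) = 1 − (0.189 + 0.096 + 0.323) = 0.392.
P(E) = P(E|A)·P(A) + P(E|B)·P(B) + P(E|C)·P(C) + P(E|D)·P(D)
      = 0.1426·0.189 + 0.0425·0.392 + 0.1118·0.096 + 0.1973·0.323
      = 0.0269514 + 0.01666 + 0.0107328 + 0.0637279 = 0.1180721

0.1181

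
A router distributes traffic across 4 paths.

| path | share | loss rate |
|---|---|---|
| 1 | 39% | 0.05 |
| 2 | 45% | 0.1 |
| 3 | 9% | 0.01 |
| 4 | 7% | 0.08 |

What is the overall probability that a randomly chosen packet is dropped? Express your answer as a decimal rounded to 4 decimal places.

By the law of total probability,
P(L) = P(L|1)·P(1) + P(L|2)·P(2) + P(L|3)·P(3) + P(L|4)·P(4)
      = 0.05·0.39 + 0.1·0.45 + 0.01·0.09 + 0.08·0.07
      = 0.0195 + 0.045 + 0.0009 + 0.0056 = 0.071

P(L) ≈ 0.0710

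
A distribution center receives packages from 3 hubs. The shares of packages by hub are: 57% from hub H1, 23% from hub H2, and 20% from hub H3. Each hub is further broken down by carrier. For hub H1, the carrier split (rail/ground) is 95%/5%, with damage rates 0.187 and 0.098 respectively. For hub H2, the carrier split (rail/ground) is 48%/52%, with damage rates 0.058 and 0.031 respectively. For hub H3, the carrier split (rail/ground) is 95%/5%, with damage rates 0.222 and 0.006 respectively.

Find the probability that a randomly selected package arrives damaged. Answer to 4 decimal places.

P(D) ≈ 0.1564

P(D|H1) = 0.95·0.187 + 0.05·0.098 = 0.17765 + 0.0049 = 0.18255
P(D|H2) = 0.48·0.058 + 0.52·0.031 = 0.02784 + 0.01612 = 0.04396
P(D|H3) = 0.95·0.222 + 0.05·0.006 = 0.2109 + 0.0003 = 0.2112
Then overall,
P(D) = 0.57·0.18255 + 0.23·0.04396 + 0.2·0.2112
      = 0.1040535 + 0.0101108 + 0.04224 = 0.1564043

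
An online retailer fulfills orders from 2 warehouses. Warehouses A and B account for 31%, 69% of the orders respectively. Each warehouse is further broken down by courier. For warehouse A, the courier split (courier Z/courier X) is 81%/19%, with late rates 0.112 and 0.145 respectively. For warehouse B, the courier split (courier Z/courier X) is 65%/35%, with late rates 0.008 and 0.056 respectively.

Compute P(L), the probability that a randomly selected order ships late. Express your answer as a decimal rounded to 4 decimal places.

P(L|A) = 0.81·0.112 + 0.19·0.145 = 0.09072 + 0.02755 = 0.11827
P(L|B) = 0.65·0.008 + 0.35·0.056 = 0.0052 + 0.0196 = 0.0248
By total probability over the outer partition,
P(L) = 0.31·0.11827 + 0.69·0.0248
      = 0.0366637 + 0.017112 = 0.0537757

0.0538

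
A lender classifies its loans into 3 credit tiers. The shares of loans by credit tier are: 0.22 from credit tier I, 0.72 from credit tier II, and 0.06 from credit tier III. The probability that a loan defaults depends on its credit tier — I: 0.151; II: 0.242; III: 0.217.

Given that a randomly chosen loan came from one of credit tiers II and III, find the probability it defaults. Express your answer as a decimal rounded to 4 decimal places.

0.2401

Let S = {II, III}.
P(S) = 0.72 + 0.06 = 0.78.
P(D ∩ S) = 0.242·0.72 + 0.217·0.06 = 0.17424 + 0.01302 = 0.18726.
P(D | S) = 0.18726 / 0.78 = 0.240077…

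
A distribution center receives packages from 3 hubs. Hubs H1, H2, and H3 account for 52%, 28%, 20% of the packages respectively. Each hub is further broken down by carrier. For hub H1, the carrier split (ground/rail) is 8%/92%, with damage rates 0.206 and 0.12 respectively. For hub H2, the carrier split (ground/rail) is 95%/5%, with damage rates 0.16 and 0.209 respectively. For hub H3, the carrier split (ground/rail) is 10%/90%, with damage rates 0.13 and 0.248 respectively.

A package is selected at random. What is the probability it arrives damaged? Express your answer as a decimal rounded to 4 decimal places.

P(D) ≈ 0.1587

P(D|H1) = 0.08·0.206 + 0.92·0.12 = 0.01648 + 0.1104 = 0.12688
P(D|H2) = 0.95·0.16 + 0.05·0.209 = 0.152 + 0.01045 = 0.16245
P(D|H3) = 0.1·0.13 + 0.9·0.248 = 0.013 + 0.2232 = 0.2362
By total probability over the outer partition,
P(D) = 0.52·0.12688 + 0.28·0.16245 + 0.2·0.2362
      = 0.0659776 + 0.045486 + 0.04724 = 0.1587036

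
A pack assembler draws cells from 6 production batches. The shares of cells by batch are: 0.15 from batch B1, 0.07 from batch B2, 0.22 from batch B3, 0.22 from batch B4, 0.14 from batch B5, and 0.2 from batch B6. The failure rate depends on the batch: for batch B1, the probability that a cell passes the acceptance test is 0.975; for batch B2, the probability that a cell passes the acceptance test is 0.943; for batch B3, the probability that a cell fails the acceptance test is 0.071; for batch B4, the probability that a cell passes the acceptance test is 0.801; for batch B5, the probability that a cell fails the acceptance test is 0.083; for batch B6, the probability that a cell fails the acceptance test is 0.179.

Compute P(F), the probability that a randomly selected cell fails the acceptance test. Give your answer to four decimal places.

P(F) ≈ 0.1146

P(F|B1) = 1 − 0.975 = 0.025.
P(F|B2) = 1 − 0.943 = 0.057.
P(F|B4) = 1 − 0.801 = 0.199.
P(F) = P(F|B1)·P(B1) + P(F|B2)·P(B2) + P(F|B3)·P(B3) + P(F|B4)·P(B4) + P(F|B5)·P(B5) + P(F|B6)·P(B6)
      = 0.025·0.15 + 0.057·0.07 + 0.071·0.22 + 0.199·0.22 + 0.083·0.14 + 0.179·0.2
      = 0.00375 + 0.00399 + 0.01562 + 0.04378 + 0.01162 + 0.0358 = 0.11456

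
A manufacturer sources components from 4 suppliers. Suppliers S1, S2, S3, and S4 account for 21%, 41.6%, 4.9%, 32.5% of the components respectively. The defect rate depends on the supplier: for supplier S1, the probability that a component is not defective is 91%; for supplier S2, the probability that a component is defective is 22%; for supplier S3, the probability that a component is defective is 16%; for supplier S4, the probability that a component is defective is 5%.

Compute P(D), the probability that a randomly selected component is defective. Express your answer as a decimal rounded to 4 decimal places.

0.1345

P(D|S1) = 1 − 0.91 = 0.09.
Summing over the partition,
P(D) = P(D|S1)·P(S1) + P(D|S2)·P(S2) + P(D|S3)·P(S3) + P(D|S4)·P(S4)
      = 0.09·0.21 + 0.22·0.416 + 0.16·0.049 + 0.05·0.325
      = 0.0189 + 0.09152 + 0.00784 + 0.01625 = 0.13451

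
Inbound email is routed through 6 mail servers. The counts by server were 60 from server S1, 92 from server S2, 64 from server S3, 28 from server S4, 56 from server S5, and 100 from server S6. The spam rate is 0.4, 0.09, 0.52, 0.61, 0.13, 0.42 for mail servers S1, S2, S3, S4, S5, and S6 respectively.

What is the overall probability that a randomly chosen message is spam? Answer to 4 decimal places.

Total: 60 + 92 + 64 + 28 + 56 + 100 = 400.
P(S1) = 60/400 = 0.15. P(S2) = 92/400 = 0.23. P(S3) = 64/400 = 0.16. P(S4) = 28/400 = 0.07. P(S5) = 56/400 = 0.14. P(S6) = 100/400 = 0.25.
P(S) = P(S|S1)·P(S1) + P(S|S2)·P(S2) + P(S|S3)·P(S3) + P(S|S4)·P(S4) + P(S|S5)·P(S5) + P(S|S6)·P(S6)
      = 0.4·0.15 + 0.09·0.23 + 0.52·0.16 + 0.61·0.07 + 0.13·0.14 + 0.42·0.25
      = 0.06 + 0.0207 + 0.0832 + 0.0427 + 0.0182 + 0.105 = 0.3298

P(S) ≈ 0.3298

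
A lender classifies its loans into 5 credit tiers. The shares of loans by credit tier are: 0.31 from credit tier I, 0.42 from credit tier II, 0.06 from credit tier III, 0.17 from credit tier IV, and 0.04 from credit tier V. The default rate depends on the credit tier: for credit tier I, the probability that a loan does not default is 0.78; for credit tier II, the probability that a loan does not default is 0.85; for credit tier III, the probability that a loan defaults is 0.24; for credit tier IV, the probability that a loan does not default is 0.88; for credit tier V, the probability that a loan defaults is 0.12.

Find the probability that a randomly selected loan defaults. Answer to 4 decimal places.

0.1708

P(D|I) = 1 − 0.78 = 0.22.
P(D|II) = 1 − 0.85 = 0.15.
P(D|IV) = 1 − 0.88 = 0.12.
P(D) = P(D|I)·P(I) + P(D|II)·P(II) + P(D|III)·P(III) + P(D|IV)·P(IV) + P(D|V)·P(V)
      = 0.22·0.31 + 0.15·0.42 + 0.24·0.06 + 0.12·0.17 + 0.12·0.04
      = 0.0682 + 0.063 + 0.0144 + 0.0204 + 0.0048 = 0.1708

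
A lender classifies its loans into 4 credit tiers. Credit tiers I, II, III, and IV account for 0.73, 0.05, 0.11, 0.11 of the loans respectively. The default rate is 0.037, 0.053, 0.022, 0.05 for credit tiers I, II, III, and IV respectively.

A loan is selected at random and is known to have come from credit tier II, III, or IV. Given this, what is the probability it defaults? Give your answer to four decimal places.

Let S = {II, III, IV}.
P(S) = 0.05 + 0.11 + 0.11 = 0.27.
P(D ∩ S) = 0.053·0.05 + 0.022·0.11 + 0.05·0.11 = 0.00265 + 0.00242 + 0.0055 = 0.01057.
P(D | S) = 0.01057 / 0.27 = 0.039148…

0.0391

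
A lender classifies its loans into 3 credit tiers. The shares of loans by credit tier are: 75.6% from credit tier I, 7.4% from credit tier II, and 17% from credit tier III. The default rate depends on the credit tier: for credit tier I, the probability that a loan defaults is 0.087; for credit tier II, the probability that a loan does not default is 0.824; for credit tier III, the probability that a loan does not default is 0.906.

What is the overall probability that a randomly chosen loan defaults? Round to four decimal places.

P(D) ≈ 0.0948

P(D|II) = 1 − 0.824 = 0.176.
P(D|III) = 1 − 0.906 = 0.094.
P(D) = P(D|I)·P(I) + P(D|II)·P(II) + P(D|III)·P(III)
      = 0.087·0.756 + 0.176·0.074 + 0.094·0.17
      = 0.065772 + 0.013024 + 0.01598 = 0.094776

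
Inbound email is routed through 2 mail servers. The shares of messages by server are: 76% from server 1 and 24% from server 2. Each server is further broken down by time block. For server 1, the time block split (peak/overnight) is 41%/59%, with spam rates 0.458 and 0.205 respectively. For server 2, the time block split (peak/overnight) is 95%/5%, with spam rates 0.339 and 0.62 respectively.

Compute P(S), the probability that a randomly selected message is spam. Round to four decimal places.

P(S|1) = 0.41·0.458 + 0.59·0.205 = 0.18778 + 0.12095 = 0.30873
P(S|2) = 0.95·0.339 + 0.05·0.62 = 0.32205 + 0.031 = 0.35305
By total probability over the outer partition,
P(S) = 0.76·0.30873 + 0.24·0.35305
      = 0.2346348 + 0.084732 = 0.3193668

0.3194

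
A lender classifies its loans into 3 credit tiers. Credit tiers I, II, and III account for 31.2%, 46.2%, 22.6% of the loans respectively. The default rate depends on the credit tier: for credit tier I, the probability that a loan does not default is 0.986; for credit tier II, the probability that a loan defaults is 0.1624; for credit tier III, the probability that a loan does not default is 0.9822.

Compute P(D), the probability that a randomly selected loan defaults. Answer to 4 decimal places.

0.0834

P(D|I) = 1 − 0.986 = 0.014.
P(D|III) = 1 − 0.9822 = 0.0178.
P(D) = P(D|I)·P(I) + P(D|II)·P(II) + P(D|III)·P(III)
      = 0.014·0.312 + 0.1624·0.462 + 0.0178·0.226
      = 0.004368 + 0.0750288 + 0.0040228 = 0.0834196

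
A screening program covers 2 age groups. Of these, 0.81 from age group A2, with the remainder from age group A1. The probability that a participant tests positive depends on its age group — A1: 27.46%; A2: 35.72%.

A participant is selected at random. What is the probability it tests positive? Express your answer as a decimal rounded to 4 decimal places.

P(A1) = 1 − (0.81) = 0.19.
Using total probability over the partition,
P(T) = P(T|A1)·P(A1) + P(T|A2)·P(A2)
      = 0.2746·0.19 + 0.3572·0.81
      = 0.052174 + 0.289332 = 0.341506

P(T) ≈ 0.3415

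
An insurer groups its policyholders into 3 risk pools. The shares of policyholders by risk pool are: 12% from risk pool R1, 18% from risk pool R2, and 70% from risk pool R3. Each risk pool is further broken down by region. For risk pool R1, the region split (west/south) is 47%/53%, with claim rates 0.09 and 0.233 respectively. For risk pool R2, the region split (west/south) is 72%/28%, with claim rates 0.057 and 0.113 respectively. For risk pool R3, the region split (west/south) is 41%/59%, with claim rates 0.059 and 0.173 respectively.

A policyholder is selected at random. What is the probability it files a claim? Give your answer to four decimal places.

P(C) ≈ 0.1214

P(C|R1) = 0.47·0.09 + 0.53·0.233 = 0.0423 + 0.12349 = 0.16579
P(C|R2) = 0.72·0.057 + 0.28·0.113 = 0.04104 + 0.03164 = 0.07268
P(C|R3) = 0.41·0.059 + 0.59·0.173 = 0.02419 + 0.10207 = 0.12626
Then overall,
P(C) = 0.12·0.16579 + 0.18·0.07268 + 0.7·0.12626
      = 0.0198948 + 0.0130824 + 0.088382 = 0.1213592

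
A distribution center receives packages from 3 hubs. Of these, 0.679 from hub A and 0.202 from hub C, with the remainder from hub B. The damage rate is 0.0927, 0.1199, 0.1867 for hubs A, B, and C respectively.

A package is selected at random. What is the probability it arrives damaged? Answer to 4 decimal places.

0.1149

P(B) = 1 − (0.679 + 0.202) = 0.119.
P(D) = P(D|A)·P(A) + P(D|B)·P(B) + P(D|C)·P(C)
      = 0.0927·0.679 + 0.1199·0.119 + 0.1867·0.202
      = 0.0629433 + 0.0142681 + 0.0377134 = 0.1149248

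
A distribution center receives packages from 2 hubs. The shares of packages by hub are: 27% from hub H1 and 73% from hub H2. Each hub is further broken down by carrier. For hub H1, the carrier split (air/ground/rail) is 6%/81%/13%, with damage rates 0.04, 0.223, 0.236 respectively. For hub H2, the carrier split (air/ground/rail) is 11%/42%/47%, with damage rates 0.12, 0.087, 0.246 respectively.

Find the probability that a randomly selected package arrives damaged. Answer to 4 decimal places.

P(D|H1) = 0.06·0.04 + 0.81·0.223 + 0.13·0.236 = 0.0024 + 0.18063 + 0.03068 = 0.21371
P(D|H2) = 0.11·0.12 + 0.42·0.087 + 0.47·0.246 = 0.0132 + 0.03654 + 0.11562 = 0.16536
Then overall,
P(D) = 0.27·0.21371 + 0.73·0.16536
      = 0.0577017 + 0.1207128 = 0.1784145

0.1784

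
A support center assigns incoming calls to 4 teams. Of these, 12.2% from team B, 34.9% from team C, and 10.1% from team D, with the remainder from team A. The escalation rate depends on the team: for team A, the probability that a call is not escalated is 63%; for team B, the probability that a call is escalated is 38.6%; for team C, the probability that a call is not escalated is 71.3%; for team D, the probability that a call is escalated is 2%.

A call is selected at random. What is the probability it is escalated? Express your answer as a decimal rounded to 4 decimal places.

P(A) = 1 − (0.122 + 0.349 + 0.101) = 0.428.
P(E|A) = 1 − 0.63 = 0.37.
P(E|C) = 1 − 0.713 = 0.287.
Using total probability over the partition,
P(E) = P(E|A)·P(A) + P(E|B)·P(B) + P(E|C)·P(C) + P(E|D)·P(D)
      = 0.37·0.428 + 0.386·0.122 + 0.287·0.349 + 0.02·0.101
      = 0.15836 + 0.047092 + 0.100163 + 0.00202 = 0.307635

0.3076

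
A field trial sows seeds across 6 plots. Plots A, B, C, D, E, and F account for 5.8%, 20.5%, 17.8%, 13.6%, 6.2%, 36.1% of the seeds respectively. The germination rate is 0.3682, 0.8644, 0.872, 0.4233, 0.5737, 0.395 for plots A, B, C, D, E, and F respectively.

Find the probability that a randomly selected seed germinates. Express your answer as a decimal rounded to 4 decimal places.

P(G) ≈ 0.5895

P(G) = P(G|A)·P(A) + P(G|B)·P(B) + P(G|C)·P(C) + P(G|D)·P(D) + P(G|E)·P(E) + P(G|F)·P(F)
      = 0.3682·0.058 + 0.8644·0.205 + 0.872·0.178 + 0.4233·0.136 + 0.5737·0.062 + 0.395·0.361
      = 0.0213556 + 0.177202 + 0.155216 + 0.0575688 + 0.0355694 + 0.142595 = 0.5895068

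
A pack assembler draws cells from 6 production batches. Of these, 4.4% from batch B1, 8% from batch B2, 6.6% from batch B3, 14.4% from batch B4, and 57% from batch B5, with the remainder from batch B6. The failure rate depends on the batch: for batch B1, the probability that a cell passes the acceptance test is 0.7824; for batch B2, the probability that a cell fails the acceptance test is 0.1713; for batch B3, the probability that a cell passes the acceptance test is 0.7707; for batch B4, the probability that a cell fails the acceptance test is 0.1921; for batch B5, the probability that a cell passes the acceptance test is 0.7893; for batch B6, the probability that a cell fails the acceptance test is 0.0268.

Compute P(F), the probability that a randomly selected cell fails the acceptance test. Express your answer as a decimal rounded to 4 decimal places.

P(B6) = 1 − (0.044 + 0.08 + 0.066 + 0.144 + 0.57) = 0.096.
P(F|B1) = 1 − 0.7824 = 0.2176.
P(F|B3) = 1 − 0.7707 = 0.2293.
P(F|B5) = 1 − 0.7893 = 0.2107.
P(F) = P(F|B1)·P(B1) + P(F|B2)·P(B2) + P(F|B3)·P(B3) + P(F|B4)·P(B4) + P(F|B5)·P(B5) + P(F|B6)·P(B6)
      = 0.2176·0.044 + 0.1713·0.08 + 0.2293·0.066 + 0.1921·0.144 + 0.2107·0.57 + 0.0268·0.096
      = 0.0095744 + 0.013704 + 0.0151338 + 0.0276624 + 0.120099 + 0.0025728 = 0.1887464

0.1887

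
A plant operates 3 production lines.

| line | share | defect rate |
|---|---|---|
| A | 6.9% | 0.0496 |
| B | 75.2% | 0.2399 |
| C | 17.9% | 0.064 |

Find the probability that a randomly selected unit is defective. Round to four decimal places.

P(D) = P(D|A)·P(A) + P(D|B)·P(B) + P(D|C)·P(C)
      = 0.0496·0.069 + 0.2399·0.752 + 0.064·0.179
      = 0.0034224 + 0.1804048 + 0.011456 = 0.1952832

P(D) ≈ 0.1953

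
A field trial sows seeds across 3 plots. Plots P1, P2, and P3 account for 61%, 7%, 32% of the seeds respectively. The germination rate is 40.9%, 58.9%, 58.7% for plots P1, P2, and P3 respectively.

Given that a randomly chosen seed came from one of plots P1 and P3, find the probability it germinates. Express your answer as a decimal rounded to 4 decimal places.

P(G|S) ≈ 0.4702

Let S = {P1, P3}.
P(S) = 0.61 + 0.32 = 0.93.
P(G ∩ S) = 0.409·0.61 + 0.587·0.32 = 0.24949 + 0.18784 = 0.43733.
P(G | S) = 0.43733 / 0.93 = 0.470247…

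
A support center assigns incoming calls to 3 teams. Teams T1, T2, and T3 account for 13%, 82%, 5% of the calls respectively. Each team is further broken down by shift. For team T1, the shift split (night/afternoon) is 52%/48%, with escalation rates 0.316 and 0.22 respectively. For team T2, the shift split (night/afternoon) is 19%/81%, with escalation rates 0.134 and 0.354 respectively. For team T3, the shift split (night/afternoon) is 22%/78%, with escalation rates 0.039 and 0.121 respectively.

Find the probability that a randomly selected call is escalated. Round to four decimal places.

P(E) ≈ 0.2962

P(E|T1) = 0.52·0.316 + 0.48·0.22 = 0.16432 + 0.1056 = 0.26992
P(E|T2) = 0.19·0.134 + 0.81·0.354 = 0.02546 + 0.28674 = 0.3122
P(E|T3) = 0.22·0.039 + 0.78·0.121 = 0.00858 + 0.09438 = 0.10296
By total probability over the outer partition,
P(E) = 0.13·0.26992 + 0.82·0.3122 + 0.05·0.10296
      = 0.0350896 + 0.256004 + 0.005148 = 0.2962416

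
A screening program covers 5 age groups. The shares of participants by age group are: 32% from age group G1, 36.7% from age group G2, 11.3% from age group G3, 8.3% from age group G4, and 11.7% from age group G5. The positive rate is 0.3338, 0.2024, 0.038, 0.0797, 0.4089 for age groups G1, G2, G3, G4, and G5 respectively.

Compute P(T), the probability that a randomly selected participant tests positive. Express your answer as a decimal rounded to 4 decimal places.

P(T) ≈ 0.2398

P(T) = P(T|G1)·P(G1) + P(T|G2)·P(G2) + P(T|G3)·P(G3) + P(T|G4)·P(G4) + P(T|G5)·P(G5)
      = 0.3338·0.32 + 0.2024·0.367 + 0.038·0.113 + 0.0797·0.083 + 0.4089·0.117
      = 0.106816 + 0.0742808 + 0.004294 + 0.0066151 + 0.0478413 = 0.2398472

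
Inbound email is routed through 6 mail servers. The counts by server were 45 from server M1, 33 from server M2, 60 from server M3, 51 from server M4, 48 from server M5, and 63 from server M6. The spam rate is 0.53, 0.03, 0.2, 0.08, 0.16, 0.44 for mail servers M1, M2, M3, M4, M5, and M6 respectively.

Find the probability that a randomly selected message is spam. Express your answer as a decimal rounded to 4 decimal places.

Total: 45 + 33 + 60 + 51 + 48 + 63 = 300.
P(M1) = 45/300 = 0.15. P(M2) = 33/300 = 0.11. P(M3) = 60/300 = 0.2. P(M4) = 51/300 = 0.17. P(M5) = 48/300 = 0.16. P(M6) = 63/300 = 0.21.
P(S) = P(S|M1)·P(M1) + P(S|M2)·P(M2) + P(S|M3)·P(M3) + P(S|M4)·P(M4) + P(S|M5)·P(M5) + P(S|M6)·P(M6)
      = 0.53·0.15 + 0.03·0.11 + 0.2·0.2 + 0.08·0.17 + 0.16·0.16 + 0.44·0.21
      = 0.0795 + 0.0033 + 0.04 + 0.0136 + 0.0256 + 0.0924 = 0.2544

0.2544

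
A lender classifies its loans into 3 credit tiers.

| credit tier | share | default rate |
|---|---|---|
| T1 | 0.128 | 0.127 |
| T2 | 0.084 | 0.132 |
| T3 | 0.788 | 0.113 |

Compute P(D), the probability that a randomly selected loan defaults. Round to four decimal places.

P(D) ≈ 0.1164

Summing over the partition,
P(D) = P(D|T1)·P(T1) + P(D|T2)·P(T2) + P(D|T3)·P(T3)
      = 0.127·0.128 + 0.132·0.084 + 0.113·0.788
      = 0.016256 + 0.011088 + 0.089044 = 0.116388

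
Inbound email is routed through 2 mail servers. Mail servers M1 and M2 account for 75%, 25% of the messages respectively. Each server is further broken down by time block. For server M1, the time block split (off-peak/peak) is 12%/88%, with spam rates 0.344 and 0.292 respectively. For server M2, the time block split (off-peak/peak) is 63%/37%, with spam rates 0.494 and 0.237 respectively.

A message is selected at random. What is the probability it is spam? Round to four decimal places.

P(S) ≈ 0.3234

P(S|M1) = 0.12·0.344 + 0.88·0.292 = 0.04128 + 0.25696 = 0.29824
P(S|M2) = 0.63·0.494 + 0.37·0.237 = 0.31122 + 0.08769 = 0.39891
By total probability over the outer partition,
P(S) = 0.75·0.29824 + 0.25·0.39891
      = 0.22368 + 0.0997275 = 0.3234075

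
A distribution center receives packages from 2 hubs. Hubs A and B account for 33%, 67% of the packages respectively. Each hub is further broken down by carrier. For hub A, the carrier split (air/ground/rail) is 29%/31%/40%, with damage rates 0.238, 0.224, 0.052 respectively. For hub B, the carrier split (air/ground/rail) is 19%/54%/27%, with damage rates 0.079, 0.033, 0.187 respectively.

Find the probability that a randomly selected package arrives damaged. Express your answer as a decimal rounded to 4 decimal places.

P(D) ≈ 0.1084

P(D|A) = 0.29·0.238 + 0.31·0.224 + 0.4·0.052 = 0.06902 + 0.06944 + 0.0208 = 0.15926
P(D|B) = 0.19·0.079 + 0.54·0.033 + 0.27·0.187 = 0.01501 + 0.01782 + 0.05049 = 0.08332
By total probability over the outer partition,
P(D) = 0.33·0.15926 + 0.67·0.08332
      = 0.0525558 + 0.0558244 = 0.1083802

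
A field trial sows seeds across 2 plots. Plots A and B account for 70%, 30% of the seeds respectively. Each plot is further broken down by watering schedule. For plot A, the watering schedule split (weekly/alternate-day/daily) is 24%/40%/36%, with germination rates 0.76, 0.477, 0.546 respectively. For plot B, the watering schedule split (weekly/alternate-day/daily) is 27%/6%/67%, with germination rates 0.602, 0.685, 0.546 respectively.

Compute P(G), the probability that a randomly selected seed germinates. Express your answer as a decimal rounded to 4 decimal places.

P(G|A) = 0.24·0.76 + 0.4·0.477 + 0.36·0.546 = 0.1824 + 0.1908 + 0.19656 = 0.56976
P(G|B) = 0.27·0.602 + 0.06·0.685 + 0.67·0.546 = 0.16254 + 0.0411 + 0.36582 = 0.56946
Then overall,
P(G) = 0.7·0.56976 + 0.3·0.56946
      = 0.398832 + 0.170838 = 0.56967

0.5697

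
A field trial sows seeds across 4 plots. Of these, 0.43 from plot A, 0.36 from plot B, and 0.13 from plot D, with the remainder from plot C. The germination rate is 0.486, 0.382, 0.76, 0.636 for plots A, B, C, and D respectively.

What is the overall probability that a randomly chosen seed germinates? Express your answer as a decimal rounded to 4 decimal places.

P(C) = 1 − (0.43 + 0.36 + 0.13) = 0.08.
P(G) = P(G|A)·P(A) + P(G|B)·P(B) + P(G|C)·P(C) + P(G|D)·P(D)
      = 0.486·0.43 + 0.382·0.36 + 0.76·0.08 + 0.636·0.13
      = 0.20898 + 0.13752 + 0.0608 + 0.08268 = 0.48998

0.4900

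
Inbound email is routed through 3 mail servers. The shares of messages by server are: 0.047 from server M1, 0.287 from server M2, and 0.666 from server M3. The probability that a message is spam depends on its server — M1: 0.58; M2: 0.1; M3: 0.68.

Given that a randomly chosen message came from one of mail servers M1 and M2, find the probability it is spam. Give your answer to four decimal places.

P(S|J) ≈ 0.1675

Let J = {M1, M2}.
P(J) = 0.047 + 0.287 = 0.334.
P(S ∩ J) = 0.58·0.047 + 0.1·0.287 = 0.02726 + 0.0287 = 0.05596.
P(S | J) = 0.05596 / 0.334 = 0.167545…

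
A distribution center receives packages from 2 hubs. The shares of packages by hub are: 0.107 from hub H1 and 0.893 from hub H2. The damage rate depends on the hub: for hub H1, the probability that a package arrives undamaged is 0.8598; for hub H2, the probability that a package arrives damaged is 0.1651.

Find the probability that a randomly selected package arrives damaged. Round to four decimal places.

P(D) ≈ 0.1624

P(D|H1) = 1 − 0.8598 = 0.1402.
P(D) = P(D|H1)·P(H1) + P(D|H2)·P(H2)
      = 0.1402·0.107 + 0.1651·0.893
      = 0.0150014 + 0.1474343 = 0.1624357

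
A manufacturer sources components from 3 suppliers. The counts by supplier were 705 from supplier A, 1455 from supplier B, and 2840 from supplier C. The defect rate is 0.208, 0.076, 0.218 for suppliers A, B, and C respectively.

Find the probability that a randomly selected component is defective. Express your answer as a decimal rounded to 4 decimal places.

P(D) ≈ 0.1753

Total: 705 + 1455 + 2840 = 5000.
P(A) = 705/5000 = 0.141. P(B) = 1455/5000 = 0.291. P(C) = 2840/5000 = 0.568.
P(D) = P(D|A)·P(A) + P(D|B)·P(B) + P(D|C)·P(C)
      = 0.208·0.141 + 0.076·0.291 + 0.218·0.568
      = 0.029328 + 0.022116 + 0.123824 = 0.175268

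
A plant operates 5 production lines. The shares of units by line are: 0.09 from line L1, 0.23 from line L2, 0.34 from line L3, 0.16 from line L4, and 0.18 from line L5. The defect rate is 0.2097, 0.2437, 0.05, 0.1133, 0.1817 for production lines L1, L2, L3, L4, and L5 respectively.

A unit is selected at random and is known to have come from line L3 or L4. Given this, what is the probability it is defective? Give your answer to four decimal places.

Let S = {L3, L4}.
P(S) = 0.34 + 0.16 = 0.5.
P(D ∩ S) = 0.05·0.34 + 0.1133·0.16 = 0.017 + 0.018128 = 0.035128.
P(D | S) = 0.035128 / 0.5 = 0.070256…

0.0703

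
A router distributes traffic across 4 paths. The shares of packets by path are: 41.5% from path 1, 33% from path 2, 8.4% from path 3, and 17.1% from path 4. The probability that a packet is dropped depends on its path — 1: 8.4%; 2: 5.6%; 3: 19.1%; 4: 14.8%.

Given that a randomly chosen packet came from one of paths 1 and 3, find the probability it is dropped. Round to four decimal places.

Let S = {1, 3}.
P(S) = 0.415 + 0.084 = 0.499.
P(L ∩ S) = 0.084·0.415 + 0.191·0.084 = 0.03486 + 0.016044 = 0.050904.
P(L | S) = 0.050904 / 0.499 = 0.102012…

0.1020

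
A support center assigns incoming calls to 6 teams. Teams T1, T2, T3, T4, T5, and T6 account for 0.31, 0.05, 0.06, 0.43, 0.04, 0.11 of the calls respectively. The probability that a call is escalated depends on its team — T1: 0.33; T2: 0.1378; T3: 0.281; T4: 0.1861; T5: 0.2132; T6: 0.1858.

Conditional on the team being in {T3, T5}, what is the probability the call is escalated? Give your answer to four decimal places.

P(E|S) ≈ 0.2539

Let S = {T3, T5}.
P(S) = 0.06 + 0.04 = 0.1.
P(E ∩ S) = 0.281·0.06 + 0.2132·0.04 = 0.01686 + 0.008528 = 0.025388.
P(E | S) = 0.025388 / 0.1 = 0.253880…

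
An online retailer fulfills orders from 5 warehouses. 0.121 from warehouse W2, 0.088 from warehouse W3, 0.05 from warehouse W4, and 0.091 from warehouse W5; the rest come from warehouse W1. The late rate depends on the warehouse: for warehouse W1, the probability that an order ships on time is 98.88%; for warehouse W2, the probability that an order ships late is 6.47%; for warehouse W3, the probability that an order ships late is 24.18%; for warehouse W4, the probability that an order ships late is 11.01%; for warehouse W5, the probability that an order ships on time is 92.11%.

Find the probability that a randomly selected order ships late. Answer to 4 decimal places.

P(L) ≈ 0.0491

P(W1) = 1 − (0.121 + 0.088 + 0.05 + 0.091) = 0.65.
P(L|W1) = 1 − 0.9888 = 0.0112.
P(L|W5) = 1 − 0.9211 = 0.0789.
P(L) = P(L|W1)·P(W1) + P(L|W2)·P(W2) + P(L|W3)·P(W3) + P(L|W4)·P(W4) + P(L|W5)·P(W5)
      = 0.0112·0.65 + 0.0647·0.121 + 0.2418·0.088 + 0.1101·0.05 + 0.0789·0.091
      = 0.00728 + 0.0078287 + 0.0212784 + 0.005505 + 0.0071799 = 0.049072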